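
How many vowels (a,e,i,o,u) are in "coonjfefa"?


Input: coonjfefa
Checking each character:
  'c' at position 0: consonant
  'o' at position 1: vowel (running total: 1)
  'o' at position 2: vowel (running total: 2)
  'n' at position 3: consonant
  'j' at position 4: consonant
  'f' at position 5: consonant
  'e' at position 6: vowel (running total: 3)
  'f' at position 7: consonant
  'a' at position 8: vowel (running total: 4)
Total vowels: 4

4


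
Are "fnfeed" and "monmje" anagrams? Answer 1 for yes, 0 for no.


Strings: "fnfeed", "monmje"
Sorted first:  deeffn
Sorted second: ejmmno
Differ at position 0: 'd' vs 'e' => not anagrams

0


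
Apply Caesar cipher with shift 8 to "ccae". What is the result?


Caesar cipher: shift "ccae" by 8
  'c' (pos 2) + 8 = pos 10 = 'k'
  'c' (pos 2) + 8 = pos 10 = 'k'
  'a' (pos 0) + 8 = pos 8 = 'i'
  'e' (pos 4) + 8 = pos 12 = 'm'
Result: kkim

kkim


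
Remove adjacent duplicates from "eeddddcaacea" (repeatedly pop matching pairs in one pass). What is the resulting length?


Input: eeddddcaacea
Stack-based adjacent duplicate removal:
  Read 'e': push. Stack: e
  Read 'e': matches stack top 'e' => pop. Stack: (empty)
  Read 'd': push. Stack: d
  Read 'd': matches stack top 'd' => pop. Stack: (empty)
  Read 'd': push. Stack: d
  Read 'd': matches stack top 'd' => pop. Stack: (empty)
  Read 'c': push. Stack: c
  Read 'a': push. Stack: ca
  Read 'a': matches stack top 'a' => pop. Stack: c
  Read 'c': matches stack top 'c' => pop. Stack: (empty)
  Read 'e': push. Stack: e
  Read 'a': push. Stack: ea
Final stack: "ea" (length 2)

2


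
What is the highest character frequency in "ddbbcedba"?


Input: ddbbcedba
Character counts:
  'a': 1
  'b': 3
  'c': 1
  'd': 3
  'e': 1
Maximum frequency: 3

3


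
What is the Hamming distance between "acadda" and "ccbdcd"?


Comparing "acadda" and "ccbdcd" position by position:
  Position 0: 'a' vs 'c' => differ
  Position 1: 'c' vs 'c' => same
  Position 2: 'a' vs 'b' => differ
  Position 3: 'd' vs 'd' => same
  Position 4: 'd' vs 'c' => differ
  Position 5: 'a' vs 'd' => differ
Total differences (Hamming distance): 4

4


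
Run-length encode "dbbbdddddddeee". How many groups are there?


Input: dbbbdddddddeee
Scanning for consecutive runs:
  Group 1: 'd' x 1 (positions 0-0)
  Group 2: 'b' x 3 (positions 1-3)
  Group 3: 'd' x 7 (positions 4-10)
  Group 4: 'e' x 3 (positions 11-13)
Total groups: 4

4


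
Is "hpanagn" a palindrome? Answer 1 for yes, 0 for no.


Input: hpanagn
Reversed: nganaph
  Compare pos 0 ('h') with pos 6 ('n'): MISMATCH
  Compare pos 1 ('p') with pos 5 ('g'): MISMATCH
  Compare pos 2 ('a') with pos 4 ('a'): match
Result: not a palindrome

0


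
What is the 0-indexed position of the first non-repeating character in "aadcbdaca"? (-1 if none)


Input: aadcbdaca
Character frequencies:
  'a': 4
  'b': 1
  'c': 2
  'd': 2
Scanning left to right for freq == 1:
  Position 0 ('a'): freq=4, skip
  Position 1 ('a'): freq=4, skip
  Position 2 ('d'): freq=2, skip
  Position 3 ('c'): freq=2, skip
  Position 4 ('b'): unique! => answer = 4

4


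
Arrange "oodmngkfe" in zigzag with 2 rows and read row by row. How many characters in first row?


Zigzag "oodmngkfe" into 2 rows:
Placing characters:
  'o' => row 0
  'o' => row 1
  'd' => row 0
  'm' => row 1
  'n' => row 0
  'g' => row 1
  'k' => row 0
  'f' => row 1
  'e' => row 0
Rows:
  Row 0: "odnke"
  Row 1: "omgf"
First row length: 5

5


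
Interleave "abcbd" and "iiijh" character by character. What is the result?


Interleaving "abcbd" and "iiijh":
  Position 0: 'a' from first, 'i' from second => "ai"
  Position 1: 'b' from first, 'i' from second => "bi"
  Position 2: 'c' from first, 'i' from second => "ci"
  Position 3: 'b' from first, 'j' from second => "bj"
  Position 4: 'd' from first, 'h' from second => "dh"
Result: aibicibjdh

aibicibjdh


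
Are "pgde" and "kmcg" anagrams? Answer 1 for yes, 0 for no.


Strings: "pgde", "kmcg"
Sorted first:  degp
Sorted second: cgkm
Differ at position 0: 'd' vs 'c' => not anagrams

0


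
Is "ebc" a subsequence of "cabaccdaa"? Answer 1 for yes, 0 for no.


Check if "ebc" is a subsequence of "cabaccdaa"
Greedy scan:
  Position 0 ('c'): no match needed
  Position 1 ('a'): no match needed
  Position 2 ('b'): no match needed
  Position 3 ('a'): no match needed
  Position 4 ('c'): no match needed
  Position 5 ('c'): no match needed
  Position 6 ('d'): no match needed
  Position 7 ('a'): no match needed
  Position 8 ('a'): no match needed
Only matched 0/3 characters => not a subsequence

0


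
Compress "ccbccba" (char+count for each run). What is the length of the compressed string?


Input: ccbccba
Runs:
  'c' x 2 => "c2"
  'b' x 1 => "b1"
  'c' x 2 => "c2"
  'b' x 1 => "b1"
  'a' x 1 => "a1"
Compressed: "c2b1c2b1a1"
Compressed length: 10

10


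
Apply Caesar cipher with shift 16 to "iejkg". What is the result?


Caesar cipher: shift "iejkg" by 16
  'i' (pos 8) + 16 = pos 24 = 'y'
  'e' (pos 4) + 16 = pos 20 = 'u'
  'j' (pos 9) + 16 = pos 25 = 'z'
  'k' (pos 10) + 16 = pos 0 = 'a'
  'g' (pos 6) + 16 = pos 22 = 'w'
Result: yuzaw

yuzaw


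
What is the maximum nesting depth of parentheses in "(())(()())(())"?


Input: "(())(()())(())"
Tracking depth:
  Position 0 '(': depth becomes 1
  Position 1 '(': depth becomes 2
  Position 2 ')': depth becomes 1
  Position 3 ')': depth becomes 0
  Position 4 '(': depth becomes 1
  Position 5 '(': depth becomes 2
  Position 6 ')': depth becomes 1
  Position 7 '(': depth becomes 2
  Position 8 ')': depth becomes 1
  Position 9 ')': depth becomes 0
  Position 10 '(': depth becomes 1
  Position 11 '(': depth becomes 2
  Position 12 ')': depth becomes 1
  Position 13 ')': depth becomes 0
Maximum depth reached: 2

2


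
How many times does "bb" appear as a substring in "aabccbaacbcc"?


Searching for "bb" in "aabccbaacbcc"
Scanning each position:
  Position 0: "aa" => no
  Position 1: "ab" => no
  Position 2: "bc" => no
  Position 3: "cc" => no
  Position 4: "cb" => no
  Position 5: "ba" => no
  Position 6: "aa" => no
  Position 7: "ac" => no
  Position 8: "cb" => no
  Position 9: "bc" => no
  Position 10: "cc" => no
Total occurrences: 0

0


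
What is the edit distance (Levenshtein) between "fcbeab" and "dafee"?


Computing edit distance: "fcbeab" -> "dafee"
DP table:
           d    a    f    e    e
      0    1    2    3    4    5
  f   1    1    2    2    3    4
  c   2    2    2    3    3    4
  b   3    3    3    3    4    4
  e   4    4    4    4    3    4
  a   5    5    4    5    4    4
  b   6    6    5    5    5    5
Edit distance = dp[6][5] = 5

5


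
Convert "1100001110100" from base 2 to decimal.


Input: "1100001110100" in base 2
Positional expansion:
  Digit '1' (value 1) x 2^12 = 4096
  Digit '1' (value 1) x 2^11 = 2048
  Digit '0' (value 0) x 2^10 = 0
  Digit '0' (value 0) x 2^9 = 0
  Digit '0' (value 0) x 2^8 = 0
  Digit '0' (value 0) x 2^7 = 0
  Digit '1' (value 1) x 2^6 = 64
  Digit '1' (value 1) x 2^5 = 32
  Digit '1' (value 1) x 2^4 = 16
  Digit '0' (value 0) x 2^3 = 0
  Digit '1' (value 1) x 2^2 = 4
  Digit '0' (value 0) x 2^1 = 0
  Digit '0' (value 0) x 2^0 = 0
Sum = 6260

6260


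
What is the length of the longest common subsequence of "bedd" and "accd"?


LCS of "bedd" and "accd"
DP table:
           a    c    c    d
      0    0    0    0    0
  b   0    0    0    0    0
  e   0    0    0    0    0
  d   0    0    0    0    1
  d   0    0    0    0    1
LCS length = dp[4][4] = 1

1


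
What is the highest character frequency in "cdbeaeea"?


Input: cdbeaeea
Character counts:
  'a': 2
  'b': 1
  'c': 1
  'd': 1
  'e': 3
Maximum frequency: 3

3


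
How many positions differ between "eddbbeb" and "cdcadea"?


Comparing "eddbbeb" and "cdcadea" position by position:
  Position 0: 'e' vs 'c' => DIFFER
  Position 1: 'd' vs 'd' => same
  Position 2: 'd' vs 'c' => DIFFER
  Position 3: 'b' vs 'a' => DIFFER
  Position 4: 'b' vs 'd' => DIFFER
  Position 5: 'e' vs 'e' => same
  Position 6: 'b' vs 'a' => DIFFER
Positions that differ: 5

5


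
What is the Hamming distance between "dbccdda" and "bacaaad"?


Comparing "dbccdda" and "bacaaad" position by position:
  Position 0: 'd' vs 'b' => differ
  Position 1: 'b' vs 'a' => differ
  Position 2: 'c' vs 'c' => same
  Position 3: 'c' vs 'a' => differ
  Position 4: 'd' vs 'a' => differ
  Position 5: 'd' vs 'a' => differ
  Position 6: 'a' vs 'd' => differ
Total differences (Hamming distance): 6

6


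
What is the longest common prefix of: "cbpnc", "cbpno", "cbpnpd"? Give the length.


Words: cbpnc, cbpno, cbpnpd
  Position 0: all 'c' => match
  Position 1: all 'b' => match
  Position 2: all 'p' => match
  Position 3: all 'n' => match
  Position 4: ('c', 'o', 'p') => mismatch, stop
LCP = "cbpn" (length 4)

4


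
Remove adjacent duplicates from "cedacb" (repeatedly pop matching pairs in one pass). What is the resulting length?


Input: cedacb
Stack-based adjacent duplicate removal:
  Read 'c': push. Stack: c
  Read 'e': push. Stack: ce
  Read 'd': push. Stack: ced
  Read 'a': push. Stack: ceda
  Read 'c': push. Stack: cedac
  Read 'b': push. Stack: cedacb
Final stack: "cedacb" (length 6)

6


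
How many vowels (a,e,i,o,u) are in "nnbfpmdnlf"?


Input: nnbfpmdnlf
Checking each character:
  'n' at position 0: consonant
  'n' at position 1: consonant
  'b' at position 2: consonant
  'f' at position 3: consonant
  'p' at position 4: consonant
  'm' at position 5: consonant
  'd' at position 6: consonant
  'n' at position 7: consonant
  'l' at position 8: consonant
  'f' at position 9: consonant
Total vowels: 0

0


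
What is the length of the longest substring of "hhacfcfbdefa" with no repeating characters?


Input: "hhacfcfbdefa"
Sliding window (track last position of each char):
  Position 0 ('h'): window [0,0] length 1 -- new best
  Position 1 ('h'): repeat (last at 0), move window start to 1
  Position 1 ('h'): window [1,1] length 1
  Position 2 ('a'): window [1,2] length 2 -- new best
  Position 3 ('c'): window [1,3] length 3 -- new best
  Position 4 ('f'): window [1,4] length 4 -- new best
  Position 5 ('c'): repeat (last at 3), move window start to 4
  Position 5 ('c'): window [4,5] length 2
  Position 6 ('f'): repeat (last at 4), move window start to 5
  Position 6 ('f'): window [5,6] length 2
  Position 7 ('b'): window [5,7] length 3
  Position 8 ('d'): window [5,8] length 4
  Position 9 ('e'): window [5,9] length 5 -- new best
  Position 10 ('f'): repeat (last at 6), move window start to 7
  Position 10 ('f'): window [7,10] length 4
  Position 11 ('a'): window [7,11] length 5
Longest substring with no repeats: "cfbde" with length 5

5


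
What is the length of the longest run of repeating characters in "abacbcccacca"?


Input: "abacbcccacca"
Scanning for longest run:
  Position 1 ('b'): new char, reset run to 1
  Position 2 ('a'): new char, reset run to 1
  Position 3 ('c'): new char, reset run to 1
  Position 4 ('b'): new char, reset run to 1
  Position 5 ('c'): new char, reset run to 1
  Position 6 ('c'): continues run of 'c', length=2
  Position 7 ('c'): continues run of 'c', length=3
  Position 8 ('a'): new char, reset run to 1
  Position 9 ('c'): new char, reset run to 1
  Position 10 ('c'): continues run of 'c', length=2
  Position 11 ('a'): new char, reset run to 1
Longest run: 'c' with length 3

3


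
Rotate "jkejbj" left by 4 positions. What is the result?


Input: "jkejbj", rotate left by 4
First 4 characters: "jkej"
Remaining characters: "bj"
Concatenate remaining + first: "bj" + "jkej" = "bjjkej"

bjjkej


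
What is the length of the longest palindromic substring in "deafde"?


Input: "deafde"
Checking substrings for palindromes:
  No multi-char palindromic substrings found
Longest palindromic substring: "d" with length 1

1


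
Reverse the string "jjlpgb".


Input: jjlpgb
Reading characters right to left:
  Position 5: 'b'
  Position 4: 'g'
  Position 3: 'p'
  Position 2: 'l'
  Position 1: 'j'
  Position 0: 'j'
Reversed: bgpljj

bgpljj


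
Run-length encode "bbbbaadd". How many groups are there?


Input: bbbbaadd
Scanning for consecutive runs:
  Group 1: 'b' x 4 (positions 0-3)
  Group 2: 'a' x 2 (positions 4-5)
  Group 3: 'd' x 2 (positions 6-7)
Total groups: 3

3


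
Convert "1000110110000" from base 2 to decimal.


Input: "1000110110000" in base 2
Positional expansion:
  Digit '1' (value 1) x 2^12 = 4096
  Digit '0' (value 0) x 2^11 = 0
  Digit '0' (value 0) x 2^10 = 0
  Digit '0' (value 0) x 2^9 = 0
  Digit '1' (value 1) x 2^8 = 256
  Digit '1' (value 1) x 2^7 = 128
  Digit '0' (value 0) x 2^6 = 0
  Digit '1' (value 1) x 2^5 = 32
  Digit '1' (value 1) x 2^4 = 16
  Digit '0' (value 0) x 2^3 = 0
  Digit '0' (value 0) x 2^2 = 0
  Digit '0' (value 0) x 2^1 = 0
  Digit '0' (value 0) x 2^0 = 0
Sum = 4528

4528


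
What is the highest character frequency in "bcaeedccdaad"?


Input: bcaeedccdaad
Character counts:
  'a': 3
  'b': 1
  'c': 3
  'd': 3
  'e': 2
Maximum frequency: 3

3


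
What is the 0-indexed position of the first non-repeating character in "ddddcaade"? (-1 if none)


Input: ddddcaade
Character frequencies:
  'a': 2
  'c': 1
  'd': 5
  'e': 1
Scanning left to right for freq == 1:
  Position 0 ('d'): freq=5, skip
  Position 1 ('d'): freq=5, skip
  Position 2 ('d'): freq=5, skip
  Position 3 ('d'): freq=5, skip
  Position 4 ('c'): unique! => answer = 4

4


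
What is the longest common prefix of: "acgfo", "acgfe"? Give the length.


Words: acgfo, acgfe
  Position 0: all 'a' => match
  Position 1: all 'c' => match
  Position 2: all 'g' => match
  Position 3: all 'f' => match
  Position 4: ('o', 'e') => mismatch, stop
LCP = "acgf" (length 4)

4


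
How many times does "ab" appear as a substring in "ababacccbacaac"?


Searching for "ab" in "ababacccbacaac"
Scanning each position:
  Position 0: "ab" => MATCH
  Position 1: "ba" => no
  Position 2: "ab" => MATCH
  Position 3: "ba" => no
  Position 4: "ac" => no
  Position 5: "cc" => no
  Position 6: "cc" => no
  Position 7: "cb" => no
  Position 8: "ba" => no
  Position 9: "ac" => no
  Position 10: "ca" => no
  Position 11: "aa" => no
  Position 12: "ac" => no
Total occurrences: 2

2


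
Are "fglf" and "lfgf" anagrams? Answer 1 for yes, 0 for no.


Strings: "fglf", "lfgf"
Sorted first:  ffgl
Sorted second: ffgl
Sorted forms match => anagrams

1


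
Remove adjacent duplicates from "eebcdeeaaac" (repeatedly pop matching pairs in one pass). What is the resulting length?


Input: eebcdeeaaac
Stack-based adjacent duplicate removal:
  Read 'e': push. Stack: e
  Read 'e': matches stack top 'e' => pop. Stack: (empty)
  Read 'b': push. Stack: b
  Read 'c': push. Stack: bc
  Read 'd': push. Stack: bcd
  Read 'e': push. Stack: bcde
  Read 'e': matches stack top 'e' => pop. Stack: bcd
  Read 'a': push. Stack: bcda
  Read 'a': matches stack top 'a' => pop. Stack: bcd
  Read 'a': push. Stack: bcda
  Read 'c': push. Stack: bcdac
Final stack: "bcdac" (length 5)

5


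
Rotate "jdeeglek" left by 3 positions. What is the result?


Input: "jdeeglek", rotate left by 3
First 3 characters: "jde"
Remaining characters: "eglek"
Concatenate remaining + first: "eglek" + "jde" = "eglekjde"

eglekjde


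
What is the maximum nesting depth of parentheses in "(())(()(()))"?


Input: "(())(()(()))"
Tracking depth:
  Position 0 '(': depth becomes 1
  Position 1 '(': depth becomes 2
  Position 2 ')': depth becomes 1
  Position 3 ')': depth becomes 0
  Position 4 '(': depth becomes 1
  Position 5 '(': depth becomes 2
  Position 6 ')': depth becomes 1
  Position 7 '(': depth becomes 2
  Position 8 '(': depth becomes 3
  Position 9 ')': depth becomes 2
  Position 10 ')': depth becomes 1
  Position 11 ')': depth becomes 0
Maximum depth reached: 3

3


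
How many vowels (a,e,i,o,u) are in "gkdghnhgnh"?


Input: gkdghnhgnh
Checking each character:
  'g' at position 0: consonant
  'k' at position 1: consonant
  'd' at position 2: consonant
  'g' at position 3: consonant
  'h' at position 4: consonant
  'n' at position 5: consonant
  'h' at position 6: consonant
  'g' at position 7: consonant
  'n' at position 8: consonant
  'h' at position 9: consonant
Total vowels: 0

0


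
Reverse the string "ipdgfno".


Input: ipdgfno
Reading characters right to left:
  Position 6: 'o'
  Position 5: 'n'
  Position 4: 'f'
  Position 3: 'g'
  Position 2: 'd'
  Position 1: 'p'
  Position 0: 'i'
Reversed: onfgdpi

onfgdpi


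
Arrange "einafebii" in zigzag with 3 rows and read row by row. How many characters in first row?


Zigzag "einafebii" into 3 rows:
Placing characters:
  'e' => row 0
  'i' => row 1
  'n' => row 2
  'a' => row 1
  'f' => row 0
  'e' => row 1
  'b' => row 2
  'i' => row 1
  'i' => row 0
Rows:
  Row 0: "efi"
  Row 1: "iaei"
  Row 2: "nb"
First row length: 3

3


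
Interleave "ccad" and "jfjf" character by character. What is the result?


Interleaving "ccad" and "jfjf":
  Position 0: 'c' from first, 'j' from second => "cj"
  Position 1: 'c' from first, 'f' from second => "cf"
  Position 2: 'a' from first, 'j' from second => "aj"
  Position 3: 'd' from first, 'f' from second => "df"
Result: cjcfajdf

cjcfajdf


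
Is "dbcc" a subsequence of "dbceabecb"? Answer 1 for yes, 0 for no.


Check if "dbcc" is a subsequence of "dbceabecb"
Greedy scan:
  Position 0 ('d'): matches sub[0] = 'd'
  Position 1 ('b'): matches sub[1] = 'b'
  Position 2 ('c'): matches sub[2] = 'c'
  Position 3 ('e'): no match needed
  Position 4 ('a'): no match needed
  Position 5 ('b'): no match needed
  Position 6 ('e'): no match needed
  Position 7 ('c'): matches sub[3] = 'c'
  Position 8 ('b'): no match needed
All 4 characters matched => is a subsequence

1


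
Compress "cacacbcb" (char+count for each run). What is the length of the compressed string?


Input: cacacbcb
Runs:
  'c' x 1 => "c1"
  'a' x 1 => "a1"
  'c' x 1 => "c1"
  'a' x 1 => "a1"
  'c' x 1 => "c1"
  'b' x 1 => "b1"
  'c' x 1 => "c1"
  'b' x 1 => "b1"
Compressed: "c1a1c1a1c1b1c1b1"
Compressed length: 16

16


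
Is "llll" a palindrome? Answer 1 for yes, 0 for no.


Input: llll
Reversed: llll
  Compare pos 0 ('l') with pos 3 ('l'): match
  Compare pos 1 ('l') with pos 2 ('l'): match
Result: palindrome

1


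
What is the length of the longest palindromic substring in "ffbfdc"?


Input: "ffbfdc"
Checking substrings for palindromes:
  [1:4] "fbf" (len 3) => palindrome
  [0:2] "ff" (len 2) => palindrome
Longest palindromic substring: "fbf" with length 3

3


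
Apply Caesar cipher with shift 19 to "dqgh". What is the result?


Caesar cipher: shift "dqgh" by 19
  'd' (pos 3) + 19 = pos 22 = 'w'
  'q' (pos 16) + 19 = pos 9 = 'j'
  'g' (pos 6) + 19 = pos 25 = 'z'
  'h' (pos 7) + 19 = pos 0 = 'a'
Result: wjza

wjza


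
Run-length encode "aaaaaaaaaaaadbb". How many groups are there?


Input: aaaaaaaaaaaadbb
Scanning for consecutive runs:
  Group 1: 'a' x 12 (positions 0-11)
  Group 2: 'd' x 1 (positions 12-12)
  Group 3: 'b' x 2 (positions 13-14)
Total groups: 3

3


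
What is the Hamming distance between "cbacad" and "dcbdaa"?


Comparing "cbacad" and "dcbdaa" position by position:
  Position 0: 'c' vs 'd' => differ
  Position 1: 'b' vs 'c' => differ
  Position 2: 'a' vs 'b' => differ
  Position 3: 'c' vs 'd' => differ
  Position 4: 'a' vs 'a' => same
  Position 5: 'd' vs 'a' => differ
Total differences (Hamming distance): 5

5


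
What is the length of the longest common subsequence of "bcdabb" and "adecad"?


LCS of "bcdabb" and "adecad"
DP table:
           a    d    e    c    a    d
      0    0    0    0    0    0    0
  b   0    0    0    0    0    0    0
  c   0    0    0    0    1    1    1
  d   0    0    1    1    1    1    2
  a   0    1    1    1    1    2    2
  b   0    1    1    1    1    2    2
  b   0    1    1    1    1    2    2
LCS length = dp[6][6] = 2

2


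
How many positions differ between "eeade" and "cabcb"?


Comparing "eeade" and "cabcb" position by position:
  Position 0: 'e' vs 'c' => DIFFER
  Position 1: 'e' vs 'a' => DIFFER
  Position 2: 'a' vs 'b' => DIFFER
  Position 3: 'd' vs 'c' => DIFFER
  Position 4: 'e' vs 'b' => DIFFER
Positions that differ: 5

5


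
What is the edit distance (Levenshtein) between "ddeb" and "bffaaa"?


Computing edit distance: "ddeb" -> "bffaaa"
DP table:
           b    f    f    a    a    a
      0    1    2    3    4    5    6
  d   1    1    2    3    4    5    6
  d   2    2    2    3    4    5    6
  e   3    3    3    3    4    5    6
  b   4    3    4    4    4    5    6
Edit distance = dp[4][6] = 6

6


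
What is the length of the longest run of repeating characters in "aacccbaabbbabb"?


Input: "aacccbaabbbabb"
Scanning for longest run:
  Position 1 ('a'): continues run of 'a', length=2
  Position 2 ('c'): new char, reset run to 1
  Position 3 ('c'): continues run of 'c', length=2
  Position 4 ('c'): continues run of 'c', length=3
  Position 5 ('b'): new char, reset run to 1
  Position 6 ('a'): new char, reset run to 1
  Position 7 ('a'): continues run of 'a', length=2
  Position 8 ('b'): new char, reset run to 1
  Position 9 ('b'): continues run of 'b', length=2
  Position 10 ('b'): continues run of 'b', length=3
  Position 11 ('a'): new char, reset run to 1
  Position 12 ('b'): new char, reset run to 1
  Position 13 ('b'): continues run of 'b', length=2
Longest run: 'c' with length 3

3


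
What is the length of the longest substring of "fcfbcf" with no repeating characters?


Input: "fcfbcf"
Sliding window (track last position of each char):
  Position 0 ('f'): window [0,0] length 1 -- new best
  Position 1 ('c'): window [0,1] length 2 -- new best
  Position 2 ('f'): repeat (last at 0), move window start to 1
  Position 2 ('f'): window [1,2] length 2
  Position 3 ('b'): window [1,3] length 3 -- new best
  Position 4 ('c'): repeat (last at 1), move window start to 2
  Position 4 ('c'): window [2,4] length 3
  Position 5 ('f'): repeat (last at 2), move window start to 3
  Position 5 ('f'): window [3,5] length 3
Longest substring with no repeats: "cfb" with length 3

3


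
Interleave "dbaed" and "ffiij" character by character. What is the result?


Interleaving "dbaed" and "ffiij":
  Position 0: 'd' from first, 'f' from second => "df"
  Position 1: 'b' from first, 'f' from second => "bf"
  Position 2: 'a' from first, 'i' from second => "ai"
  Position 3: 'e' from first, 'i' from second => "ei"
  Position 4: 'd' from first, 'j' from second => "dj"
Result: dfbfaieidj

dfbfaieidj


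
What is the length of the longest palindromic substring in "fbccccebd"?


Input: "fbccccebd"
Checking substrings for palindromes:
  [2:6] "cccc" (len 4) => palindrome
  [2:5] "ccc" (len 3) => palindrome
  [3:6] "ccc" (len 3) => palindrome
  [2:4] "cc" (len 2) => palindrome
  [3:5] "cc" (len 2) => palindrome
  [4:6] "cc" (len 2) => palindrome
Longest palindromic substring: "cccc" with length 4

4


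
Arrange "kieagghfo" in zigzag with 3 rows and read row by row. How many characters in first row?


Zigzag "kieagghfo" into 3 rows:
Placing characters:
  'k' => row 0
  'i' => row 1
  'e' => row 2
  'a' => row 1
  'g' => row 0
  'g' => row 1
  'h' => row 2
  'f' => row 1
  'o' => row 0
Rows:
  Row 0: "kgo"
  Row 1: "iagf"
  Row 2: "eh"
First row length: 3

3


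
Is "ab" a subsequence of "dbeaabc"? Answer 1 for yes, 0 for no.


Check if "ab" is a subsequence of "dbeaabc"
Greedy scan:
  Position 0 ('d'): no match needed
  Position 1 ('b'): no match needed
  Position 2 ('e'): no match needed
  Position 3 ('a'): matches sub[0] = 'a'
  Position 4 ('a'): no match needed
  Position 5 ('b'): matches sub[1] = 'b'
  Position 6 ('c'): no match needed
All 2 characters matched => is a subsequence

1


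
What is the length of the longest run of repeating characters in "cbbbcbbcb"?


Input: "cbbbcbbcb"
Scanning for longest run:
  Position 1 ('b'): new char, reset run to 1
  Position 2 ('b'): continues run of 'b', length=2
  Position 3 ('b'): continues run of 'b', length=3
  Position 4 ('c'): new char, reset run to 1
  Position 5 ('b'): new char, reset run to 1
  Position 6 ('b'): continues run of 'b', length=2
  Position 7 ('c'): new char, reset run to 1
  Position 8 ('b'): new char, reset run to 1
Longest run: 'b' with length 3

3


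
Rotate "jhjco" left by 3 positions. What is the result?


Input: "jhjco", rotate left by 3
First 3 characters: "jhj"
Remaining characters: "co"
Concatenate remaining + first: "co" + "jhj" = "cojhj"

cojhj


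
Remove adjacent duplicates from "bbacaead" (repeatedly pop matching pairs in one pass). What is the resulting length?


Input: bbacaead
Stack-based adjacent duplicate removal:
  Read 'b': push. Stack: b
  Read 'b': matches stack top 'b' => pop. Stack: (empty)
  Read 'a': push. Stack: a
  Read 'c': push. Stack: ac
  Read 'a': push. Stack: aca
  Read 'e': push. Stack: acae
  Read 'a': push. Stack: acaea
  Read 'd': push. Stack: acaead
Final stack: "acaead" (length 6)

6


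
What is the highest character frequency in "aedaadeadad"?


Input: aedaadeadad
Character counts:
  'a': 5
  'd': 4
  'e': 2
Maximum frequency: 5

5


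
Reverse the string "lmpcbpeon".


Input: lmpcbpeon
Reading characters right to left:
  Position 8: 'n'
  Position 7: 'o'
  Position 6: 'e'
  Position 5: 'p'
  Position 4: 'b'
  Position 3: 'c'
  Position 2: 'p'
  Position 1: 'm'
  Position 0: 'l'
Reversed: noepbcpml

noepbcpml


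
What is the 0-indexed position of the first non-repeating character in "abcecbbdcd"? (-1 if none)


Input: abcecbbdcd
Character frequencies:
  'a': 1
  'b': 3
  'c': 3
  'd': 2
  'e': 1
Scanning left to right for freq == 1:
  Position 0 ('a'): unique! => answer = 0

0


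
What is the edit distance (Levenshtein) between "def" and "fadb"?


Computing edit distance: "def" -> "fadb"
DP table:
           f    a    d    b
      0    1    2    3    4
  d   1    1    2    2    3
  e   2    2    2    3    3
  f   3    2    3    3    4
Edit distance = dp[3][4] = 4

4


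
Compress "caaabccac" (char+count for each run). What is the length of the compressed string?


Input: caaabccac
Runs:
  'c' x 1 => "c1"
  'a' x 3 => "a3"
  'b' x 1 => "b1"
  'c' x 2 => "c2"
  'a' x 1 => "a1"
  'c' x 1 => "c1"
Compressed: "c1a3b1c2a1c1"
Compressed length: 12

12


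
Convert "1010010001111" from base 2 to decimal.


Input: "1010010001111" in base 2
Positional expansion:
  Digit '1' (value 1) x 2^12 = 4096
  Digit '0' (value 0) x 2^11 = 0
  Digit '1' (value 1) x 2^10 = 1024
  Digit '0' (value 0) x 2^9 = 0
  Digit '0' (value 0) x 2^8 = 0
  Digit '1' (value 1) x 2^7 = 128
  Digit '0' (value 0) x 2^6 = 0
  Digit '0' (value 0) x 2^5 = 0
  Digit '0' (value 0) x 2^4 = 0
  Digit '1' (value 1) x 2^3 = 8
  Digit '1' (value 1) x 2^2 = 4
  Digit '1' (value 1) x 2^1 = 2
  Digit '1' (value 1) x 2^0 = 1
Sum = 5263

5263


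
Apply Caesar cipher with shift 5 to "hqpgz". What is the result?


Caesar cipher: shift "hqpgz" by 5
  'h' (pos 7) + 5 = pos 12 = 'm'
  'q' (pos 16) + 5 = pos 21 = 'v'
  'p' (pos 15) + 5 = pos 20 = 'u'
  'g' (pos 6) + 5 = pos 11 = 'l'
  'z' (pos 25) + 5 = pos 4 = 'e'
Result: mvule

mvule


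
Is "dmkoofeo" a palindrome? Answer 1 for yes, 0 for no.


Input: dmkoofeo
Reversed: oefookmd
  Compare pos 0 ('d') with pos 7 ('o'): MISMATCH
  Compare pos 1 ('m') with pos 6 ('e'): MISMATCH
  Compare pos 2 ('k') with pos 5 ('f'): MISMATCH
  Compare pos 3 ('o') with pos 4 ('o'): match
Result: not a palindrome

0


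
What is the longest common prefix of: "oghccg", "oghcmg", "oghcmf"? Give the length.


Words: oghccg, oghcmg, oghcmf
  Position 0: all 'o' => match
  Position 1: all 'g' => match
  Position 2: all 'h' => match
  Position 3: all 'c' => match
  Position 4: ('c', 'm', 'm') => mismatch, stop
LCP = "oghc" (length 4)

4


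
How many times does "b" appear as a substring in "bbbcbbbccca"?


Searching for "b" in "bbbcbbbccca"
Scanning each position:
  Position 0: "b" => MATCH
  Position 1: "b" => MATCH
  Position 2: "b" => MATCH
  Position 3: "c" => no
  Position 4: "b" => MATCH
  Position 5: "b" => MATCH
  Position 6: "b" => MATCH
  Position 7: "c" => no
  Position 8: "c" => no
  Position 9: "c" => no
  Position 10: "a" => no
Total occurrences: 6

6


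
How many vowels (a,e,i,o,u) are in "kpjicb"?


Input: kpjicb
Checking each character:
  'k' at position 0: consonant
  'p' at position 1: consonant
  'j' at position 2: consonant
  'i' at position 3: vowel (running total: 1)
  'c' at position 4: consonant
  'b' at position 5: consonant
Total vowels: 1

1


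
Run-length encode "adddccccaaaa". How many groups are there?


Input: adddccccaaaa
Scanning for consecutive runs:
  Group 1: 'a' x 1 (positions 0-0)
  Group 2: 'd' x 3 (positions 1-3)
  Group 3: 'c' x 4 (positions 4-7)
  Group 4: 'a' x 4 (positions 8-11)
Total groups: 4

4


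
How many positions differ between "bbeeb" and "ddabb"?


Comparing "bbeeb" and "ddabb" position by position:
  Position 0: 'b' vs 'd' => DIFFER
  Position 1: 'b' vs 'd' => DIFFER
  Position 2: 'e' vs 'a' => DIFFER
  Position 3: 'e' vs 'b' => DIFFER
  Position 4: 'b' vs 'b' => same
Positions that differ: 4

4


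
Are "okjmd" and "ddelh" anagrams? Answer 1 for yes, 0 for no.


Strings: "okjmd", "ddelh"
Sorted first:  djkmo
Sorted second: ddehl
Differ at position 1: 'j' vs 'd' => not anagrams

0


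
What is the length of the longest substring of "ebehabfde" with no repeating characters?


Input: "ebehabfde"
Sliding window (track last position of each char):
  Position 0 ('e'): window [0,0] length 1 -- new best
  Position 1 ('b'): window [0,1] length 2 -- new best
  Position 2 ('e'): repeat (last at 0), move window start to 1
  Position 2 ('e'): window [1,2] length 2
  Position 3 ('h'): window [1,3] length 3 -- new best
  Position 4 ('a'): window [1,4] length 4 -- new best
  Position 5 ('b'): repeat (last at 1), move window start to 2
  Position 5 ('b'): window [2,5] length 4
  Position 6 ('f'): window [2,6] length 5 -- new best
  Position 7 ('d'): window [2,7] length 6 -- new best
  Position 8 ('e'): repeat (last at 2), move window start to 3
  Position 8 ('e'): window [3,8] length 6
Longest substring with no repeats: "ehabfd" with length 6

6


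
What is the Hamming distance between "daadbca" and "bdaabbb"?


Comparing "daadbca" and "bdaabbb" position by position:
  Position 0: 'd' vs 'b' => differ
  Position 1: 'a' vs 'd' => differ
  Position 2: 'a' vs 'a' => same
  Position 3: 'd' vs 'a' => differ
  Position 4: 'b' vs 'b' => same
  Position 5: 'c' vs 'b' => differ
  Position 6: 'a' vs 'b' => differ
Total differences (Hamming distance): 5

5


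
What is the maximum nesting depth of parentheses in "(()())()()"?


Input: "(()())()()"
Tracking depth:
  Position 0 '(': depth becomes 1
  Position 1 '(': depth becomes 2
  Position 2 ')': depth becomes 1
  Position 3 '(': depth becomes 2
  Position 4 ')': depth becomes 1
  Position 5 ')': depth becomes 0
  Position 6 '(': depth becomes 1
  Position 7 ')': depth becomes 0
  Position 8 '(': depth becomes 1
  Position 9 ')': depth becomes 0
Maximum depth reached: 2

2


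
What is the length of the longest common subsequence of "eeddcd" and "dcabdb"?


LCS of "eeddcd" and "dcabdb"
DP table:
           d    c    a    b    d    b
      0    0    0    0    0    0    0
  e   0    0    0    0    0    0    0
  e   0    0    0    0    0    0    0
  d   0    1    1    1    1    1    1
  d   0    1    1    1    1    2    2
  c   0    1    2    2    2    2    2
  d   0    1    2    2    2    3    3
LCS length = dp[6][6] = 3

3


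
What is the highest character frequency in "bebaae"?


Input: bebaae
Character counts:
  'a': 2
  'b': 2
  'e': 2
Maximum frequency: 2

2


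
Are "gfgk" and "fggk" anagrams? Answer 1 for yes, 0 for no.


Strings: "gfgk", "fggk"
Sorted first:  fggk
Sorted second: fggk
Sorted forms match => anagrams

1


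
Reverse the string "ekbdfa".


Input: ekbdfa
Reading characters right to left:
  Position 5: 'a'
  Position 4: 'f'
  Position 3: 'd'
  Position 2: 'b'
  Position 1: 'k'
  Position 0: 'e'
Reversed: afdbke

afdbke


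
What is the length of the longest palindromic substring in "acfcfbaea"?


Input: "acfcfbaea"
Checking substrings for palindromes:
  [1:4] "cfc" (len 3) => palindrome
  [2:5] "fcf" (len 3) => palindrome
  [6:9] "aea" (len 3) => palindrome
Longest palindromic substring: "cfc" with length 3

3


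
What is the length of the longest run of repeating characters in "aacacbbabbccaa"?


Input: "aacacbbabbccaa"
Scanning for longest run:
  Position 1 ('a'): continues run of 'a', length=2
  Position 2 ('c'): new char, reset run to 1
  Position 3 ('a'): new char, reset run to 1
  Position 4 ('c'): new char, reset run to 1
  Position 5 ('b'): new char, reset run to 1
  Position 6 ('b'): continues run of 'b', length=2
  Position 7 ('a'): new char, reset run to 1
  Position 8 ('b'): new char, reset run to 1
  Position 9 ('b'): continues run of 'b', length=2
  Position 10 ('c'): new char, reset run to 1
  Position 11 ('c'): continues run of 'c', length=2
  Position 12 ('a'): new char, reset run to 1
  Position 13 ('a'): continues run of 'a', length=2
Longest run: 'a' with length 2

2


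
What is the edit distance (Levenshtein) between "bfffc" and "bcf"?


Computing edit distance: "bfffc" -> "bcf"
DP table:
           b    c    f
      0    1    2    3
  b   1    0    1    2
  f   2    1    1    1
  f   3    2    2    1
  f   4    3    3    2
  c   5    4    3    3
Edit distance = dp[5][3] = 3

3


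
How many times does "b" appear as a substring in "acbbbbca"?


Searching for "b" in "acbbbbca"
Scanning each position:
  Position 0: "a" => no
  Position 1: "c" => no
  Position 2: "b" => MATCH
  Position 3: "b" => MATCH
  Position 4: "b" => MATCH
  Position 5: "b" => MATCH
  Position 6: "c" => no
  Position 7: "a" => no
Total occurrences: 4

4


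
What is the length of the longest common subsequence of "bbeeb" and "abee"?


LCS of "bbeeb" and "abee"
DP table:
           a    b    e    e
      0    0    0    0    0
  b   0    0    1    1    1
  b   0    0    1    1    1
  e   0    0    1    2    2
  e   0    0    1    2    3
  b   0    0    1    2    3
LCS length = dp[5][4] = 3

3


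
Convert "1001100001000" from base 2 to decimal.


Input: "1001100001000" in base 2
Positional expansion:
  Digit '1' (value 1) x 2^12 = 4096
  Digit '0' (value 0) x 2^11 = 0
  Digit '0' (value 0) x 2^10 = 0
  Digit '1' (value 1) x 2^9 = 512
  Digit '1' (value 1) x 2^8 = 256
  Digit '0' (value 0) x 2^7 = 0
  Digit '0' (value 0) x 2^6 = 0
  Digit '0' (value 0) x 2^5 = 0
  Digit '0' (value 0) x 2^4 = 0
  Digit '1' (value 1) x 2^3 = 8
  Digit '0' (value 0) x 2^2 = 0
  Digit '0' (value 0) x 2^1 = 0
  Digit '0' (value 0) x 2^0 = 0
Sum = 4872

4872


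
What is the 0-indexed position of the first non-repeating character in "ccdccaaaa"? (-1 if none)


Input: ccdccaaaa
Character frequencies:
  'a': 4
  'c': 4
  'd': 1
Scanning left to right for freq == 1:
  Position 0 ('c'): freq=4, skip
  Position 1 ('c'): freq=4, skip
  Position 2 ('d'): unique! => answer = 2

2


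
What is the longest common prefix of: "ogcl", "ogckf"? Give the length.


Words: ogcl, ogckf
  Position 0: all 'o' => match
  Position 1: all 'g' => match
  Position 2: all 'c' => match
  Position 3: ('l', 'k') => mismatch, stop
LCP = "ogc" (length 3)

3


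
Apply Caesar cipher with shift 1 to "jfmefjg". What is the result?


Caesar cipher: shift "jfmefjg" by 1
  'j' (pos 9) + 1 = pos 10 = 'k'
  'f' (pos 5) + 1 = pos 6 = 'g'
  'm' (pos 12) + 1 = pos 13 = 'n'
  'e' (pos 4) + 1 = pos 5 = 'f'
  'f' (pos 5) + 1 = pos 6 = 'g'
  'j' (pos 9) + 1 = pos 10 = 'k'
  'g' (pos 6) + 1 = pos 7 = 'h'
Result: kgnfgkh

kgnfgkh


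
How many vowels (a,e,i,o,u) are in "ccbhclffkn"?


Input: ccbhclffkn
Checking each character:
  'c' at position 0: consonant
  'c' at position 1: consonant
  'b' at position 2: consonant
  'h' at position 3: consonant
  'c' at position 4: consonant
  'l' at position 5: consonant
  'f' at position 6: consonant
  'f' at position 7: consonant
  'k' at position 8: consonant
  'n' at position 9: consonant
Total vowels: 0

0


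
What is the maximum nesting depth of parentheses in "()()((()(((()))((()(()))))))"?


Input: "()()((()(((()))((()(()))))))"
Tracking depth:
  Position 0 '(': depth becomes 1
  Position 1 ')': depth becomes 0
  Position 2 '(': depth becomes 1
  Position 3 ')': depth becomes 0
  Position 4 '(': depth becomes 1
  Position 5 '(': depth becomes 2
  Position 6 '(': depth becomes 3
  Position 7 ')': depth becomes 2
  Position 8 '(': depth becomes 3
  Position 9 '(': depth becomes 4
  Position 10 '(': depth becomes 5
  Position 11 '(': depth becomes 6
  Position 12 ')': depth becomes 5
  Position 13 ')': depth becomes 4
  Position 14 ')': depth becomes 3
  Position 15 '(': depth becomes 4
  Position 16 '(': depth becomes 5
  Position 17 '(': depth becomes 6
  Position 18 ')': depth becomes 5
  Position 19 '(': depth becomes 6
  Position 20 '(': depth becomes 7
  Position 21 ')': depth becomes 6
  Position 22 ')': depth becomes 5
  Position 23 ')': depth becomes 4
  Position 24 ')': depth becomes 3
  Position 25 ')': depth becomes 2
  Position 26 ')': depth becomes 1
  Position 27 ')': depth becomes 0
Maximum depth reached: 7

7


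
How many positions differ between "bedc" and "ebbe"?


Comparing "bedc" and "ebbe" position by position:
  Position 0: 'b' vs 'e' => DIFFER
  Position 1: 'e' vs 'b' => DIFFER
  Position 2: 'd' vs 'b' => DIFFER
  Position 3: 'c' vs 'e' => DIFFER
Positions that differ: 4

4


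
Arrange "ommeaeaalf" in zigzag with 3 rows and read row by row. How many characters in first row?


Zigzag "ommeaeaalf" into 3 rows:
Placing characters:
  'o' => row 0
  'm' => row 1
  'm' => row 2
  'e' => row 1
  'a' => row 0
  'e' => row 1
  'a' => row 2
  'a' => row 1
  'l' => row 0
  'f' => row 1
Rows:
  Row 0: "oal"
  Row 1: "meeaf"
  Row 2: "ma"
First row length: 3

3


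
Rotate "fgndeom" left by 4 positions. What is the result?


Input: "fgndeom", rotate left by 4
First 4 characters: "fgnd"
Remaining characters: "eom"
Concatenate remaining + first: "eom" + "fgnd" = "eomfgnd"

eomfgnd


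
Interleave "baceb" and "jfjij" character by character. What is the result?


Interleaving "baceb" and "jfjij":
  Position 0: 'b' from first, 'j' from second => "bj"
  Position 1: 'a' from first, 'f' from second => "af"
  Position 2: 'c' from first, 'j' from second => "cj"
  Position 3: 'e' from first, 'i' from second => "ei"
  Position 4: 'b' from first, 'j' from second => "bj"
Result: bjafcjeibj

bjafcjeibj


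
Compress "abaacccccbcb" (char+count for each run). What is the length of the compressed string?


Input: abaacccccbcb
Runs:
  'a' x 1 => "a1"
  'b' x 1 => "b1"
  'a' x 2 => "a2"
  'c' x 5 => "c5"
  'b' x 1 => "b1"
  'c' x 1 => "c1"
  'b' x 1 => "b1"
Compressed: "a1b1a2c5b1c1b1"
Compressed length: 14

14


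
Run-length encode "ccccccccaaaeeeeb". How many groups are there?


Input: ccccccccaaaeeeeb
Scanning for consecutive runs:
  Group 1: 'c' x 8 (positions 0-7)
  Group 2: 'a' x 3 (positions 8-10)
  Group 3: 'e' x 4 (positions 11-14)
  Group 4: 'b' x 1 (positions 15-15)
Total groups: 4

4


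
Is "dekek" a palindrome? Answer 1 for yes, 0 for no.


Input: dekek
Reversed: keked
  Compare pos 0 ('d') with pos 4 ('k'): MISMATCH
  Compare pos 1 ('e') with pos 3 ('e'): match
Result: not a palindrome

0


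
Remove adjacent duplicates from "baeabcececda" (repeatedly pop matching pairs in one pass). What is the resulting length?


Input: baeabcececda
Stack-based adjacent duplicate removal:
  Read 'b': push. Stack: b
  Read 'a': push. Stack: ba
  Read 'e': push. Stack: bae
  Read 'a': push. Stack: baea
  Read 'b': push. Stack: baeab
  Read 'c': push. Stack: baeabc
  Read 'e': push. Stack: baeabce
  Read 'c': push. Stack: baeabcec
  Read 'e': push. Stack: baeabcece
  Read 'c': push. Stack: baeabcecec
  Read 'd': push. Stack: baeabcececd
  Read 'a': push. Stack: baeabcececda
Final stack: "baeabcececda" (length 12)

12
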